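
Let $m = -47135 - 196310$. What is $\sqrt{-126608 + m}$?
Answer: $3 i \sqrt{41117} \approx 608.32 i$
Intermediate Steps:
$m = -243445$
$\sqrt{-126608 + m} = \sqrt{-126608 - 243445} = \sqrt{-370053} = 3 i \sqrt{41117}$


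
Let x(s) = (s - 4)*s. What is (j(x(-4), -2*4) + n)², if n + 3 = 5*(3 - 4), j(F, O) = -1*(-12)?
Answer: 16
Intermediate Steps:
x(s) = s*(-4 + s) (x(s) = (-4 + s)*s = s*(-4 + s))
j(F, O) = 12
n = -8 (n = -3 + 5*(3 - 4) = -3 + 5*(-1) = -3 - 5 = -8)
(j(x(-4), -2*4) + n)² = (12 - 8)² = 4² = 16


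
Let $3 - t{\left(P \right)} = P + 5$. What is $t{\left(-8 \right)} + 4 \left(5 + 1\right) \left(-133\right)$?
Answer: $-3186$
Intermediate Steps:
$t{\left(P \right)} = -2 - P$ ($t{\left(P \right)} = 3 - \left(P + 5\right) = 3 - \left(5 + P\right) = -2 - P$)
$t{\left(-8 \right)} + 4 \left(5 + 1\right) \left(-133\right) = \left(-2 - -8\right) + 4 \left(5 + 1\right) \left(-133\right) = \left(-2 + 8\right) + 4 \cdot 6 \left(-133\right) = 6 + 24 \left(-133\right) = 6 - 3192 = -3186$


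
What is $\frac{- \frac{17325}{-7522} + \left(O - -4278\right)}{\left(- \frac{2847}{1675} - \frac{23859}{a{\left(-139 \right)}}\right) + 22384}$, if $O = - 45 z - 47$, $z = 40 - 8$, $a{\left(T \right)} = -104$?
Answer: $\frac{1830077871700}{14814430579657} \approx 0.12353$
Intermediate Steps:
$z = 32$ ($z = 40 - 8 = 32$)
$O = -1487$ ($O = \left(-45\right) 32 - 47 = -1440 - 47 = -1487$)
$\frac{- \frac{17325}{-7522} + \left(O - -4278\right)}{\left(- \frac{2847}{1675} - \frac{23859}{a{\left(-139 \right)}}\right) + 22384} = \frac{- \frac{17325}{-7522} - -2791}{\left(- \frac{2847}{1675} - \frac{23859}{-104}\right) + 22384} = \frac{\left(-17325\right) \left(- \frac{1}{7522}\right) + \left(-1487 + 4278\right)}{\left(\left(-2847\right) \frac{1}{1675} - - \frac{23859}{104}\right) + 22384} = \frac{\frac{17325}{7522} + 2791}{\left(- \frac{2847}{1675} + \frac{23859}{104}\right) + 22384} = \frac{21011227}{7522 \left(\frac{39667737}{174200} + 22384\right)} = \frac{21011227}{7522 \cdot \frac{3938960537}{174200}} = \frac{21011227}{7522} \cdot \frac{174200}{3938960537} = \frac{1830077871700}{14814430579657}$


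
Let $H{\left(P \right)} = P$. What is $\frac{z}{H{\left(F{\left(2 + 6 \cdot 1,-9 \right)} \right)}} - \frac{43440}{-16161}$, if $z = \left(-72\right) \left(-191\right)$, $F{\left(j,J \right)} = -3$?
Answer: $- \frac{24679528}{5387} \approx -4581.3$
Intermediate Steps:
$z = 13752$
$\frac{z}{H{\left(F{\left(2 + 6 \cdot 1,-9 \right)} \right)}} - \frac{43440}{-16161} = \frac{13752}{-3} - \frac{43440}{-16161} = 13752 \left(- \frac{1}{3}\right) - - \frac{14480}{5387} = -4584 + \frac{14480}{5387} = - \frac{24679528}{5387}$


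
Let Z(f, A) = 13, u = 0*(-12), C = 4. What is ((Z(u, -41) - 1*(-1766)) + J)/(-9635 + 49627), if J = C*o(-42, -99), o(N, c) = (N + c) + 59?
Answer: 1451/39992 ≈ 0.036282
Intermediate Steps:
u = 0
o(N, c) = 59 + N + c
J = -328 (J = 4*(59 - 42 - 99) = 4*(-82) = -328)
((Z(u, -41) - 1*(-1766)) + J)/(-9635 + 49627) = ((13 - 1*(-1766)) - 328)/(-9635 + 49627) = ((13 + 1766) - 328)/39992 = (1779 - 328)*(1/39992) = 1451*(1/39992) = 1451/39992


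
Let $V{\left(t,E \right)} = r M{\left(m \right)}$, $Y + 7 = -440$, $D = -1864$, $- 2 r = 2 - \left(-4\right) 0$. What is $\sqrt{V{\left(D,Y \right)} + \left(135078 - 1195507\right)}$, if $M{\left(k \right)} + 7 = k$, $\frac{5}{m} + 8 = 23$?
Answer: $\frac{i \sqrt{9543801}}{3} \approx 1029.8 i$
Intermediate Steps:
$m = \frac{1}{3}$ ($m = \frac{5}{-8 + 23} = \frac{5}{15} = 5 \cdot \frac{1}{15} = \frac{1}{3} \approx 0.33333$)
$M{\left(k \right)} = -7 + k$
$r = -1$ ($r = - \frac{2 - \left(-4\right) 0}{2} = - \frac{2 - 0}{2} = - \frac{2 + 0}{2} = \left(- \frac{1}{2}\right) 2 = -1$)
$Y = -447$ ($Y = -7 - 440 = -447$)
$V{\left(t,E \right)} = \frac{20}{3}$ ($V{\left(t,E \right)} = - (-7 + \frac{1}{3}) = \left(-1\right) \left(- \frac{20}{3}\right) = \frac{20}{3}$)
$\sqrt{V{\left(D,Y \right)} + \left(135078 - 1195507\right)} = \sqrt{\frac{20}{3} + \left(135078 - 1195507\right)} = \sqrt{\frac{20}{3} - 1060429} = \sqrt{- \frac{3181267}{3}} = \frac{i \sqrt{9543801}}{3}$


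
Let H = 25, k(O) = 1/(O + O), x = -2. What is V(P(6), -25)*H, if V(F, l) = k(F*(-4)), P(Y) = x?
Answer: 25/16 ≈ 1.5625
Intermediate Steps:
P(Y) = -2
k(O) = 1/(2*O)
V(F, l) = -1/(8*F) (V(F, l) = 1/(2*((F*(-4)))) = 1/(2*((-4*F))) = (-1/(4*F))/2 = -1/(8*F))
V(P(6), -25)*H = -⅛/(-2)*25 = -⅛*(-½)*25 = (1/16)*25 = 25/16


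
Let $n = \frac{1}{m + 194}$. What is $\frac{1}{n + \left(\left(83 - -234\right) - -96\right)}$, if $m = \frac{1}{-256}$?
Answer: $\frac{49663}{20511075} \approx 0.0024213$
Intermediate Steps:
$m = - \frac{1}{256} \approx -0.0039063$
$n = \frac{256}{49663}$ ($n = \frac{1}{- \frac{1}{256} + 194} = \frac{1}{\frac{49663}{256}} = \frac{256}{49663} \approx 0.0051547$)
$\frac{1}{n + \left(\left(83 - -234\right) - -96\right)} = \frac{1}{\frac{256}{49663} + \left(\left(83 - -234\right) - -96\right)} = \frac{1}{\frac{256}{49663} + \left(\left(83 + 234\right) + 96\right)} = \frac{1}{\frac{256}{49663} + \left(317 + 96\right)} = \frac{1}{\frac{256}{49663} + 413} = \frac{1}{\frac{20511075}{49663}} = \frac{49663}{20511075}$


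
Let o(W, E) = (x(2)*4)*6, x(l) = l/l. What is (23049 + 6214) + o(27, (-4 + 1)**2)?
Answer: 29287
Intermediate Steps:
x(l) = 1
o(W, E) = 24 (o(W, E) = (1*4)*6 = 4*6 = 24)
(23049 + 6214) + o(27, (-4 + 1)**2) = (23049 + 6214) + 24 = 29263 + 24 = 29287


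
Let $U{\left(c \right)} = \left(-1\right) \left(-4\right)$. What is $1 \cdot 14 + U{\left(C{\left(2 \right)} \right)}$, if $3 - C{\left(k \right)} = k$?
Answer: $18$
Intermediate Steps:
$C{\left(k \right)} = 3 - k$
$U{\left(c \right)} = 4$
$1 \cdot 14 + U{\left(C{\left(2 \right)} \right)} = 1 \cdot 14 + 4 = 14 + 4 = 18$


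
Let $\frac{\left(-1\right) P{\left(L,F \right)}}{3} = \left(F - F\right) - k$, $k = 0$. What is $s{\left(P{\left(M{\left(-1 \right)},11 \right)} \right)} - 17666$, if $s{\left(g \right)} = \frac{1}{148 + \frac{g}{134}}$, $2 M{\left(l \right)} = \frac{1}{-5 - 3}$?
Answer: $- \frac{2614567}{148} \approx -17666.0$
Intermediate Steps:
$M{\left(l \right)} = - \frac{1}{16}$ ($M{\left(l \right)} = \frac{1}{2 \left(-5 - 3\right)} = \frac{1}{2 \left(-8\right)} = \frac{1}{2} \left(- \frac{1}{8}\right) = - \frac{1}{16}$)
$P{\left(L,F \right)} = 0$ ($P{\left(L,F \right)} = - 3 \left(\left(F - F\right) - 0\right) = - 3 \left(0 + 0\right) = \left(-3\right) 0 = 0$)
$s{\left(g \right)} = \frac{1}{148 + \frac{g}{134}}$ ($s{\left(g \right)} = \frac{1}{148 + g \frac{1}{134}} = \frac{1}{148 + \frac{g}{134}}$)
$s{\left(P{\left(M{\left(-1 \right)},11 \right)} \right)} - 17666 = \frac{134}{19832 + 0} - 17666 = \frac{134}{19832} - 17666 = 134 \cdot \frac{1}{19832} - 17666 = \frac{1}{148} - 17666 = - \frac{2614567}{148}$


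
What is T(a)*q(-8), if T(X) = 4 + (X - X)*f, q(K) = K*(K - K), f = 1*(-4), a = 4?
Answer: 0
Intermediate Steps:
f = -4
q(K) = 0 (q(K) = K*0 = 0)
T(X) = 4 (T(X) = 4 + (X - X)*(-4) = 4 + 0*(-4) = 4 + 0 = 4)
T(a)*q(-8) = 4*0 = 0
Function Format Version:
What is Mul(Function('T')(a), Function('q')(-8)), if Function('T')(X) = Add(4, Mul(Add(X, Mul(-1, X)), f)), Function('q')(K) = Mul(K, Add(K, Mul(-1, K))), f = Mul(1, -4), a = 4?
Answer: 0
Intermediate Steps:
f = -4
Function('q')(K) = 0 (Function('q')(K) = Mul(K, 0) = 0)
Function('T')(X) = 4 (Function('T')(X) = Add(4, Mul(Add(X, Mul(-1, X)), -4)) = Add(4, Mul(0, -4)) = Add(4, 0) = 4)
Mul(Function('T')(a), Function('q')(-8)) = Mul(4, 0) = 0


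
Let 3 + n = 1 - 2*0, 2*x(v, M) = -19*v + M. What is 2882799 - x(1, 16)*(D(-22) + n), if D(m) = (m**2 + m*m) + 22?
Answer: 2884281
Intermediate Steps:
x(v, M) = M/2 - 19*v/2 (x(v, M) = (-19*v + M)/2 = (M - 19*v)/2 = M/2 - 19*v/2)
n = -2 (n = -3 + (1 - 2*0) = -3 + (1 + 0) = -3 + 1 = -2)
D(m) = 22 + 2*m**2 (D(m) = (m**2 + m**2) + 22 = 2*m**2 + 22 = 22 + 2*m**2)
2882799 - x(1, 16)*(D(-22) + n) = 2882799 - ((1/2)*16 - 19/2*1)*((22 + 2*(-22)**2) - 2) = 2882799 - (8 - 19/2)*((22 + 2*484) - 2) = 2882799 - (-3)*((22 + 968) - 2)/2 = 2882799 - (-3)*(990 - 2)/2 = 2882799 - (-3)*988/2 = 2882799 - 1*(-1482) = 2882799 + 1482 = 2884281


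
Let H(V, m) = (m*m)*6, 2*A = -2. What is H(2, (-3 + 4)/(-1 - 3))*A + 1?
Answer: 5/8 ≈ 0.62500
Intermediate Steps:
A = -1 (A = (1/2)*(-2) = -1)
H(V, m) = 6*m**2 (H(V, m) = m**2*6 = 6*m**2)
H(2, (-3 + 4)/(-1 - 3))*A + 1 = (6*((-3 + 4)/(-1 - 3))**2)*(-1) + 1 = (6*(1/(-4))**2)*(-1) + 1 = (6*(1*(-1/4))**2)*(-1) + 1 = (6*(-1/4)**2)*(-1) + 1 = (6*(1/16))*(-1) + 1 = (3/8)*(-1) + 1 = -3/8 + 1 = 5/8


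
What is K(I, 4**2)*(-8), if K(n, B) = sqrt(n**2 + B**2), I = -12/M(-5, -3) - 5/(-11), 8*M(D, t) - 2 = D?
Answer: -40*sqrt(6337)/11 ≈ -289.47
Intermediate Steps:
M(D, t) = 1/4 + D/8
I = 357/11 (I = -12/(1/4 + (1/8)*(-5)) - 5/(-11) = -12/(1/4 - 5/8) - 5*(-1/11) = -12/(-3/8) + 5/11 = -12*(-8/3) + 5/11 = 32 + 5/11 = 357/11 ≈ 32.455)
K(n, B) = sqrt(B**2 + n**2)
K(I, 4**2)*(-8) = sqrt((4**2)**2 + (357/11)**2)*(-8) = sqrt(16**2 + 127449/121)*(-8) = sqrt(256 + 127449/121)*(-8) = sqrt(158425/121)*(-8) = (5*sqrt(6337)/11)*(-8) = -40*sqrt(6337)/11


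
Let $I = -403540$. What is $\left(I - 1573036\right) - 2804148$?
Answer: $-4780724$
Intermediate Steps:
$\left(I - 1573036\right) - 2804148 = \left(-403540 - 1573036\right) - 2804148 = -1976576 - 2804148 = -4780724$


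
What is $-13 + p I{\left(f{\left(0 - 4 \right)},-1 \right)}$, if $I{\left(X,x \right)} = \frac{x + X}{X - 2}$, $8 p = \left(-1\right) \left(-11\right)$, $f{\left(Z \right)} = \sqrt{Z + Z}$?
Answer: $- \frac{569}{48} - \frac{11 i \sqrt{2}}{48} \approx -11.854 - 0.32409 i$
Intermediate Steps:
$f{\left(Z \right)} = \sqrt{2} \sqrt{Z}$ ($f{\left(Z \right)} = \sqrt{2 Z} = \sqrt{2} \sqrt{Z}$)
$p = \frac{11}{8}$ ($p = \frac{\left(-1\right) \left(-11\right)}{8} = \frac{1}{8} \cdot 11 = \frac{11}{8} \approx 1.375$)
$I{\left(X,x \right)} = \frac{X + x}{-2 + X}$
$-13 + p I{\left(f{\left(0 - 4 \right)},-1 \right)} = -13 + \frac{11 \frac{\sqrt{2} \sqrt{0 - 4} - 1}{-2 + \sqrt{2} \sqrt{0 - 4}}}{8} = -13 + \frac{11 \frac{\sqrt{2} \sqrt{-4} - 1}{-2 + \sqrt{2} \sqrt{-4}}}{8} = -13 + \frac{11 \frac{\sqrt{2} \cdot 2 i - 1}{-2 + \sqrt{2} \cdot 2 i}}{8} = -13 + \frac{11 \frac{2 i \sqrt{2} - 1}{-2 + 2 i \sqrt{2}}}{8} = -13 + \frac{11 \frac{-1 + 2 i \sqrt{2}}{-2 + 2 i \sqrt{2}}}{8} = -13 + \frac{11 \left(-1 + 2 i \sqrt{2}\right)}{8 \left(-2 + 2 i \sqrt{2}\right)}$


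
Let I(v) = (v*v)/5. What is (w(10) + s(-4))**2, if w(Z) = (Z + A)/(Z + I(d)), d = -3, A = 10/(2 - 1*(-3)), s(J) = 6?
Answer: 171396/3481 ≈ 49.238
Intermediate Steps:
A = 2 (A = 10/(2 + 3) = 10/5 = 10*(1/5) = 2)
I(v) = v**2/5 (I(v) = v**2*(1/5) = v**2/5)
w(Z) = (2 + Z)/(9/5 + Z) (w(Z) = (Z + 2)/(Z + (1/5)*(-3)**2) = (2 + Z)/(Z + (1/5)*9) = (2 + Z)/(Z + 9/5) = (2 + Z)/(9/5 + Z))
(w(10) + s(-4))**2 = (5*(2 + 10)/(9 + 5*10) + 6)**2 = (5*12/(9 + 50) + 6)**2 = (5*12/59 + 6)**2 = (5*(1/59)*12 + 6)**2 = (60/59 + 6)**2 = (414/59)**2 = 171396/3481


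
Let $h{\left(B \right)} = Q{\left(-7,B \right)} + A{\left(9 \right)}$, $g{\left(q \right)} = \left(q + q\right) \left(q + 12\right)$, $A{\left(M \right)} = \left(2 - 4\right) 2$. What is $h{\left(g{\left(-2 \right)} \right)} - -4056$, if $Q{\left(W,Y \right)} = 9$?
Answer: $4061$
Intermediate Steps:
$A{\left(M \right)} = -4$ ($A{\left(M \right)} = \left(-2\right) 2 = -4$)
$g{\left(q \right)} = 2 q \left(12 + q\right)$
$h{\left(B \right)} = 5$ ($h{\left(B \right)} = 9 - 4 = 5$)
$h{\left(g{\left(-2 \right)} \right)} - -4056 = 5 - -4056 = 5 + 4056 = 4061$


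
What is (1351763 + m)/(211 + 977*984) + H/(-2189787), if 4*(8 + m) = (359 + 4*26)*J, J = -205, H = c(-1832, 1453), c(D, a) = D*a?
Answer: 21870871646771/8422612774692 ≈ 2.5967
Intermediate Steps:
H = -2661896 (H = -1832*1453 = -2661896)
m = -94947/4 (m = -8 + ((359 + 4*26)*(-205))/4 = -8 + ((359 + 104)*(-205))/4 = -8 + (463*(-205))/4 = -8 + (1/4)*(-94915) = -8 - 94915/4 = -94947/4 ≈ -23737.)
(1351763 + m)/(211 + 977*984) + H/(-2189787) = (1351763 - 94947/4)/(211 + 977*984) - 2661896/(-2189787) = 5312105/(4*(211 + 961368)) - 2661896*(-1/2189787) = (5312105/4)/961579 + 2661896/2189787 = (5312105/4)*(1/961579) + 2661896/2189787 = 5312105/3846316 + 2661896/2189787 = 21870871646771/8422612774692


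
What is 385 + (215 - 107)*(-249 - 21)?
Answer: -28775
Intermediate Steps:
385 + (215 - 107)*(-249 - 21) = 385 + 108*(-270) = 385 - 29160 = -28775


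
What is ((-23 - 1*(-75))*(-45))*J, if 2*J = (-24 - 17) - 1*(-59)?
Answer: -21060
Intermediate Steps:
J = 9 (J = ((-24 - 17) - 1*(-59))/2 = (-41 + 59)/2 = (½)*18 = 9)
((-23 - 1*(-75))*(-45))*J = ((-23 - 1*(-75))*(-45))*9 = ((-23 + 75)*(-45))*9 = (52*(-45))*9 = -2340*9 = -21060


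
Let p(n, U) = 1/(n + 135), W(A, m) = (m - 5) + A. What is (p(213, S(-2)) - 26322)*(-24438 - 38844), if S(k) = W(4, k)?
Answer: 96611100085/58 ≈ 1.6657e+9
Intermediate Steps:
W(A, m) = -5 + A + m (W(A, m) = (-5 + m) + A = -5 + A + m)
S(k) = -1 + k (S(k) = -5 + 4 + k = -1 + k)
p(n, U) = 1/(135 + n)
(p(213, S(-2)) - 26322)*(-24438 - 38844) = (1/(135 + 213) - 26322)*(-24438 - 38844) = (1/348 - 26322)*(-63282) = -9160055/348*(-63282) = 96611100085/58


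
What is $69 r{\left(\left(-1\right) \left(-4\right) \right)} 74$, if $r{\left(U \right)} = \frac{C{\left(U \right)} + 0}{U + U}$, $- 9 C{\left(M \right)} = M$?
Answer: $- \frac{851}{3} \approx -283.67$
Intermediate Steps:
$C{\left(M \right)} = - \frac{M}{9}$
$r{\left(U \right)} = - \frac{1}{18}$ ($r{\left(U \right)} = \frac{- \frac{U}{9} + 0}{U + U} = \frac{\left(- \frac{1}{9}\right) U}{2 U} = - \frac{U}{9} \frac{1}{2 U} = - \frac{1}{18}$)
$69 r{\left(\left(-1\right) \left(-4\right) \right)} 74 = 69 \left(- \frac{1}{18}\right) 74 = \left(- \frac{23}{6}\right) 74 = - \frac{851}{3}$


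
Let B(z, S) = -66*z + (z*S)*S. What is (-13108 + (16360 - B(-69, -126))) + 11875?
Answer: 1106017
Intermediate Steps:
B(z, S) = -66*z + z*S² (B(z, S) = -66*z + (S*z)*S = -66*z + z*S²)
(-13108 + (16360 - B(-69, -126))) + 11875 = (-13108 + (16360 - (-69)*(-66 + (-126)²))) + 11875 = (-13108 + (16360 - (-69)*(-66 + 15876))) + 11875 = (-13108 + (16360 - (-69)*15810)) + 11875 = (-13108 + (16360 - 1*(-1090890))) + 11875 = (-13108 + (16360 + 1090890)) + 11875 = (-13108 + 1107250) + 11875 = 1094142 + 11875 = 1106017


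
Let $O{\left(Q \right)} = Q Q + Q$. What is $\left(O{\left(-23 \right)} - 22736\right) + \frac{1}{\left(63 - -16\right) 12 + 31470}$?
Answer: $- \frac{720652139}{32418} \approx -22230.0$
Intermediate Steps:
$O{\left(Q \right)} = Q + Q^{2}$ ($O{\left(Q \right)} = Q^{2} + Q = Q + Q^{2}$)
$\left(O{\left(-23 \right)} - 22736\right) + \frac{1}{\left(63 - -16\right) 12 + 31470} = \left(- 23 \left(1 - 23\right) - 22736\right) + \frac{1}{\left(63 - -16\right) 12 + 31470} = \left(\left(-23\right) \left(-22\right) - 22736\right) + \frac{1}{\left(63 + 16\right) 12 + 31470} = \left(506 - 22736\right) + \frac{1}{79 \cdot 12 + 31470} = -22230 + \frac{1}{948 + 31470} = -22230 + \frac{1}{32418} = - \frac{720652139}{32418}$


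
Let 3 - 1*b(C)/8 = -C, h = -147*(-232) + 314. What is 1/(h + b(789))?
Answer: 1/40754 ≈ 2.4537e-5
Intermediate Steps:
h = 34418 (h = 34104 + 314 = 34418)
b(C) = 24 + 8*C (b(C) = 24 - (-8)*C = 24 + 8*C)
1/(h + b(789)) = 1/(34418 + (24 + 8*789)) = 1/(34418 + (24 + 6312)) = 1/(34418 + 6336) = 1/40754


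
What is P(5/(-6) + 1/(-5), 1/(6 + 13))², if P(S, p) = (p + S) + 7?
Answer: 11771761/324900 ≈ 36.232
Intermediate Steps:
P(S, p) = 7 + S + p (P(S, p) = (S + p) + 7 = 7 + S + p)
P(5/(-6) + 1/(-5), 1/(6 + 13))² = (7 + (5/(-6) + 1/(-5)) + 1/(6 + 13))² = (7 + (5*(-⅙) + 1*(-⅕)) + 1/19)² = (7 + (-⅚ - ⅕) + 1/19)² = (7 - 31/30 + 1/19)² = (3431/570)² = 11771761/324900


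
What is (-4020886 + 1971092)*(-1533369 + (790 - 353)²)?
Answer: 2751643465600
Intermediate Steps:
(-4020886 + 1971092)*(-1533369 + (790 - 353)²) = -2049794*(-1533369 + 437²) = -2049794*(-1533369 + 190969) = -2049794*(-1342400) = 2751643465600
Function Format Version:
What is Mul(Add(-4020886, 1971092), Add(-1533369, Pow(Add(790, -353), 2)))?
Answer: 2751643465600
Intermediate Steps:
Mul(Add(-4020886, 1971092), Add(-1533369, Pow(Add(790, -353), 2))) = Mul(-2049794, Add(-1533369, Pow(437, 2))) = Mul(-2049794, Add(-1533369, 190969)) = Mul(-2049794, -1342400) = 2751643465600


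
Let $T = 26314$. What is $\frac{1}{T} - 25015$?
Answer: $- \frac{658244709}{26314} \approx -25015.0$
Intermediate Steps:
$\frac{1}{T} - 25015 = \frac{1}{26314} - 25015 = - \frac{658244709}{26314}$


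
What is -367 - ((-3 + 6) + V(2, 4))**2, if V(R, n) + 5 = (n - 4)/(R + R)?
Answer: -371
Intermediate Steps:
V(R, n) = -5 + (-4 + n)/(2*R) (V(R, n) = -5 + (n - 4)/(R + R) = -5 + (-4 + n)/((2*R)) = -5 + (-4 + n)*(1/(2*R)) = -5 + (-4 + n)/(2*R))
-367 - ((-3 + 6) + V(2, 4))**2 = -367 - ((-3 + 6) + (1/2)*(-4 + 4 - 10*2)/2)**2 = -367 - (3 + (1/2)*(1/2)*(-4 + 4 - 20))**2 = -367 - (3 + (1/2)*(1/2)*(-20))**2 = -367 - (3 - 5)**2 = -367 - 1*(-2)**2 = -367 - 1*4 = -367 - 4 = -371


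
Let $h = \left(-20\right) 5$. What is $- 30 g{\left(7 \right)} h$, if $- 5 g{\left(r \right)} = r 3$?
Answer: $-12600$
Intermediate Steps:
$g{\left(r \right)} = - \frac{3 r}{5}$ ($g{\left(r \right)} = - \frac{r 3}{5} = - \frac{3 r}{5}$)
$h = -100$
$- 30 g{\left(7 \right)} h = - 30 \left(\left(- \frac{3}{5}\right) 7\right) \left(-100\right) = \left(-30\right) \left(- \frac{21}{5}\right) \left(-100\right) = 126 \left(-100\right) = -12600$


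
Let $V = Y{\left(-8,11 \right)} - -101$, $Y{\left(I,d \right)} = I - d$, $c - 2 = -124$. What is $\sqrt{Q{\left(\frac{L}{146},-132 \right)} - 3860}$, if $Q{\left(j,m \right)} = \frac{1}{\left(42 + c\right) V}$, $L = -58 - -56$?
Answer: $\frac{i \sqrt{10381856410}}{1640} \approx 62.129 i$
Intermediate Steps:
$c = -122$ ($c = 2 - 124 = -122$)
$L = -2$ ($L = -58 + 56 = -2$)
$V = 82$ ($V = \left(-8 - 11\right) - -101 = \left(-8 - 11\right) + 101 = -19 + 101 = 82$)
$Q{\left(j,m \right)} = - \frac{1}{6560}$ ($Q{\left(j,m \right)} = \frac{1}{\left(42 - 122\right) 82} = \frac{1}{-80} \cdot \frac{1}{82} = \left(- \frac{1}{80}\right) \frac{1}{82} = - \frac{1}{6560}$)
$\sqrt{Q{\left(\frac{L}{146},-132 \right)} - 3860} = \sqrt{- \frac{1}{6560} - 3860} = \sqrt{- \frac{25321601}{6560}} = \frac{i \sqrt{10381856410}}{1640}$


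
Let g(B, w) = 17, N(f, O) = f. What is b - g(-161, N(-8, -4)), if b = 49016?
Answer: 48999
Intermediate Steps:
b - g(-161, N(-8, -4)) = 49016 - 1*17 = 49016 - 17 = 48999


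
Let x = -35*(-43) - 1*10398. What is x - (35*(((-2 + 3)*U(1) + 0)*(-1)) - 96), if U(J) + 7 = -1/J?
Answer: -9077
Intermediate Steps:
U(J) = -7 - 1/J
x = -8893 (x = 1505 - 10398 = -8893)
x - (35*(((-2 + 3)*U(1) + 0)*(-1)) - 96) = -8893 - (35*(((-2 + 3)*(-7 - 1/1) + 0)*(-1)) - 96) = -8893 - (35*((1*(-7 - 1*1) + 0)*(-1)) - 96) = -8893 - (35*((1*(-7 - 1) + 0)*(-1)) - 96) = -8893 - (35*((1*(-8) + 0)*(-1)) - 96) = -8893 - (35*((-8 + 0)*(-1)) - 96) = -8893 - (35*(-8*(-1)) - 96) = -8893 - (35*8 - 96) = -8893 - (280 - 96) = -8893 - 1*184 = -8893 - 184 = -9077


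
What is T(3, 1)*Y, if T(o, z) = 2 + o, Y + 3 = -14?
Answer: -85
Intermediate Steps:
Y = -17 (Y = -3 - 14 = -17)
T(3, 1)*Y = (2 + 3)*(-17) = 5*(-17) = -85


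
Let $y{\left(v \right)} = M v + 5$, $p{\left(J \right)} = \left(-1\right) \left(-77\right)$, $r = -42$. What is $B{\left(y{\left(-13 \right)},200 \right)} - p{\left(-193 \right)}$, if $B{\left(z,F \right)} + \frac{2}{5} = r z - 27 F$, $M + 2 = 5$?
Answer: $- \frac{20247}{5} \approx -4049.4$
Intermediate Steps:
$M = 3$ ($M = -2 + 5 = 3$)
$p{\left(J \right)} = 77$
$y{\left(v \right)} = 5 + 3 v$ ($y{\left(v \right)} = 3 v + 5 = 5 + 3 v$)
$B{\left(z,F \right)} = - \frac{2}{5} - 42 z - 27 F$ ($B{\left(z,F \right)} = - \frac{2}{5} - \left(27 F + 42 z\right) = - \frac{2}{5} - 42 z - 27 F$)
$B{\left(y{\left(-13 \right)},200 \right)} - p{\left(-193 \right)} = \left(- \frac{2}{5} - 42 \left(5 + 3 \left(-13\right)\right) - 5400\right) - 77 = \left(- \frac{2}{5} - 42 \left(5 - 39\right) - 5400\right) - 77 = \left(- \frac{2}{5} - -1428 - 5400\right) - 77 = \left(- \frac{2}{5} + 1428 - 5400\right) - 77 = - \frac{19862}{5} - 77 = - \frac{20247}{5}$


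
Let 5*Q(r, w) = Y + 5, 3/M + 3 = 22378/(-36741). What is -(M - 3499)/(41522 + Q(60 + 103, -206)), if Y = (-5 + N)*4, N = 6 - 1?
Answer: 464081122/5505991323 ≈ 0.084287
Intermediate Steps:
N = 5
Y = 0 (Y = (-5 + 5)*4 = 0*4 = 0)
M = -110223/132601 (M = 3/(-3 + 22378/(-36741)) = 3/(-3 + 22378*(-1/36741)) = 3/(-3 - 22378/36741) = 3/(-132601/36741) = 3*(-36741/132601) = -110223/132601 ≈ -0.83124)
Q(r, w) = 1 (Q(r, w) = (0 + 5)/5 = (⅕)*5 = 1)
-(M - 3499)/(41522 + Q(60 + 103, -206)) = -(-110223/132601 - 3499)/(41522 + 1) = -(-464081122)/(132601*41523) = -1*(-464081122/5505991323) = 464081122/5505991323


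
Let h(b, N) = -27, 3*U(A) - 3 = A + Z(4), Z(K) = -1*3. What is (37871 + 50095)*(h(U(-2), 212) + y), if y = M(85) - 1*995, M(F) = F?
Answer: -82424142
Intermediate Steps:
Z(K) = -3
U(A) = A/3 (U(A) = 1 + (A - 3)/3 = 1 + (-3 + A)/3 = 1 + (-1 + A/3) = A/3)
y = -910 (y = 85 - 1*995 = 85 - 995 = -910)
(37871 + 50095)*(h(U(-2), 212) + y) = (37871 + 50095)*(-27 - 910) = 87966*(-937) = -82424142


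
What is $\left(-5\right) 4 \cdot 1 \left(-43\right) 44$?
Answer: $37840$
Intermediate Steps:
$\left(-5\right) 4 \cdot 1 \left(-43\right) 44 = \left(-20\right) 1 \left(-43\right) 44 = \left(-20\right) \left(-43\right) 44 = 860 \cdot 44 = 37840$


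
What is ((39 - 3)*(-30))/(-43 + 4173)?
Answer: -108/413 ≈ -0.26150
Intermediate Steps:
((39 - 3)*(-30))/(-43 + 4173) = (36*(-30))/4130 = -1080*1/4130 = -108/413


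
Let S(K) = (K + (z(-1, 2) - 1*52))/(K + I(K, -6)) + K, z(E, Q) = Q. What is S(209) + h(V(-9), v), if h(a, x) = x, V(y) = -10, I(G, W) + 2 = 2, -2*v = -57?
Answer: 99593/418 ≈ 238.26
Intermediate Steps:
v = 57/2 (v = -½*(-57) = 57/2 ≈ 28.500)
I(G, W) = 0 (I(G, W) = -2 + 2 = 0)
S(K) = K + (-50 + K)/K (S(K) = (K + (2 - 1*52))/(K + 0) + K = (K + (2 - 52))/K + K = (K - 50)/K + K = (-50 + K)/K + K = K + (-50 + K)/K)
S(209) + h(V(-9), v) = (1 + 209 - 50/209) + 57/2 = 43840/209 + 57/2 = 99593/418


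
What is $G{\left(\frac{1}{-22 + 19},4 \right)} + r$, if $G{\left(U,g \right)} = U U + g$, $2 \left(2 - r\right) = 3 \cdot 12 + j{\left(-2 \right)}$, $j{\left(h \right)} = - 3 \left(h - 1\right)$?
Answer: $- \frac{295}{18} \approx -16.389$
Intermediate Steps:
$j{\left(h \right)} = 3 - 3 h$ ($j{\left(h \right)} = - 3 \left(-1 + h\right) = 3 - 3 h$)
$r = - \frac{41}{2}$ ($r = 2 - \frac{3 \cdot 12 + \left(3 - -6\right)}{2} = 2 - \frac{36 + \left(3 + 6\right)}{2} = 2 - \frac{36 + 9}{2} = 2 - \frac{45}{2} = - \frac{41}{2} \approx -20.5$)
$G{\left(U,g \right)} = g + U^{2}$ ($G{\left(U,g \right)} = U^{2} + g = g + U^{2}$)
$G{\left(\frac{1}{-22 + 19},4 \right)} + r = \left(4 + \left(\frac{1}{-22 + 19}\right)^{2}\right) - \frac{41}{2} = \left(4 + \left(\frac{1}{-3}\right)^{2}\right) - \frac{41}{2} = \left(4 + \left(- \frac{1}{3}\right)^{2}\right) - \frac{41}{2} = \left(4 + \frac{1}{9}\right) - \frac{41}{2} = \frac{37}{9} - \frac{41}{2} = - \frac{295}{18}$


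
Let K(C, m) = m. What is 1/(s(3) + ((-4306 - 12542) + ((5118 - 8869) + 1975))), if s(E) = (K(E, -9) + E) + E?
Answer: -1/18627 ≈ -5.3686e-5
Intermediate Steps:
s(E) = -9 + 2*E (s(E) = (-9 + E) + E = -9 + 2*E)
1/(s(3) + ((-4306 - 12542) + ((5118 - 8869) + 1975))) = 1/((-9 + 2*3) + ((-4306 - 12542) + ((5118 - 8869) + 1975))) = 1/((-9 + 6) + (-16848 + (-3751 + 1975))) = 1/(-3 + (-16848 - 1776)) = 1/(-3 - 18624) = 1/(-18627) = -1/18627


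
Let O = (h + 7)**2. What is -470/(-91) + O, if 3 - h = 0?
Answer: 9570/91 ≈ 105.16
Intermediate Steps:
h = 3 (h = 3 - 1*0 = 3 + 0 = 3)
O = 100 (O = (3 + 7)**2 = 10**2 = 100)
-470/(-91) + O = -470/(-91) + 100 = -470*(-1)/91 + 100 = -5*(-94/91) + 100 = 470/91 + 100 = 9570/91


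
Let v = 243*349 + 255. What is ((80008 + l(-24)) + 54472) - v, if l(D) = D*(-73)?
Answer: 51170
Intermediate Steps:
l(D) = -73*D
v = 85062 (v = 84807 + 255 = 85062)
((80008 + l(-24)) + 54472) - v = ((80008 - 73*(-24)) + 54472) - 1*85062 = ((80008 + 1752) + 54472) - 85062 = (81760 + 54472) - 85062 = 136232 - 85062 = 51170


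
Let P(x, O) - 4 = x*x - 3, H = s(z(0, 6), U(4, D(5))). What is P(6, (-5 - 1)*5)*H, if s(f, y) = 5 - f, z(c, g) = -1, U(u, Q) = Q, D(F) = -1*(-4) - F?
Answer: 222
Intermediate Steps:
D(F) = 4 - F
H = 6 (H = 5 - 1*(-1) = 5 + 1 = 6)
P(x, O) = 1 + x² (P(x, O) = 4 + (x*x - 3) = 4 + (x² - 3) = 4 + (-3 + x²) = 1 + x²)
P(6, (-5 - 1)*5)*H = (1 + 6²)*6 = (1 + 36)*6 = 37*6 = 222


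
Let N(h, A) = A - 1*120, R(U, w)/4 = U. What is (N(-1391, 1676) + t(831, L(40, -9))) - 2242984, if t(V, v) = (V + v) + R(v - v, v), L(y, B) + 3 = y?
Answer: -2240560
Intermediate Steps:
L(y, B) = -3 + y
R(U, w) = 4*U
N(h, A) = -120 + A (N(h, A) = A - 120 = -120 + A)
t(V, v) = V + v (t(V, v) = (V + v) + 4*(v - v) = (V + v) + 4*0 = (V + v) + 0 = V + v)
(N(-1391, 1676) + t(831, L(40, -9))) - 2242984 = ((-120 + 1676) + (831 + (-3 + 40))) - 2242984 = (1556 + (831 + 37)) - 2242984 = (1556 + 868) - 2242984 = 2424 - 2242984 = -2240560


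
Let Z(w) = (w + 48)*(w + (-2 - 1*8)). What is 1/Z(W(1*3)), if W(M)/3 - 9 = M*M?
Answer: 1/4488 ≈ 0.00022282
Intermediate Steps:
W(M) = 27 + 3*M² (W(M) = 27 + 3*(M*M) = 27 + 3*M²)
Z(w) = (-10 + w)*(48 + w) (Z(w) = (48 + w)*(w + (-2 - 8)) = (48 + w)*(w - 10) = (48 + w)*(-10 + w) = (-10 + w)*(48 + w))
1/Z(W(1*3)) = 1/(-480 + (27 + 3*(1*3)²)² + 38*(27 + 3*(1*3)²)) = 1/(-480 + (27 + 3*3²)² + 38*(27 + 3*3²)) = 1/(-480 + (27 + 3*9)² + 38*(27 + 3*9)) = 1/(-480 + (27 + 27)² + 38*(27 + 27)) = 1/(-480 + 54² + 38*54) = 1/(-480 + 2916 + 2052) = 1/4488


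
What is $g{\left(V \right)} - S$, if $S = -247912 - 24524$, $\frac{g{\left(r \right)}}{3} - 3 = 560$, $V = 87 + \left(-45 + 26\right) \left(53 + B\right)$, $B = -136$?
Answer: $274125$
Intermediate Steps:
$V = 1664$ ($V = 87 + \left(-45 + 26\right) \left(53 - 136\right) = 87 - -1577 = 87 + 1577 = 1664$)
$g{\left(r \right)} = 1689$ ($g{\left(r \right)} = 9 + 3 \cdot 560 = 9 + 1680 = 1689$)
$S = -272436$ ($S = -247912 - 24524 = -272436$)
$g{\left(V \right)} - S = 1689 - -272436 = 1689 + 272436 = 274125$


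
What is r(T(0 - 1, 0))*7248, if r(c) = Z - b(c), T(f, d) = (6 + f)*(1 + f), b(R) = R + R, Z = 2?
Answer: 14496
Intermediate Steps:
b(R) = 2*R
T(f, d) = (1 + f)*(6 + f)
r(c) = 2 - 2*c
r(T(0 - 1, 0))*7248 = (2 - 2*(6 + (0 - 1)² + 7*(0 - 1)))*7248 = (2 - 2*(6 + (-1)² + 7*(-1)))*7248 = (2 - 2*(6 + 1 - 7))*7248 = (2 - 2*0)*7248 = (2 + 0)*7248 = 2*7248 = 14496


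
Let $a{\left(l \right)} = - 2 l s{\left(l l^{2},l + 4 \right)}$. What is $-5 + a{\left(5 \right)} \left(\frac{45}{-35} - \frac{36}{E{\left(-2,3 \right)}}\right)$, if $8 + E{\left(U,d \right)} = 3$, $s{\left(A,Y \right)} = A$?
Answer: $- \frac{51785}{7} \approx -7397.9$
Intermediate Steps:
$E{\left(U,d \right)} = -5$ ($E{\left(U,d \right)} = -8 + 3 = -5$)
$a{\left(l \right)} = - 2 l^{4}$ ($a{\left(l \right)} = - 2 l l l^{2} = - 2 l l^{3} = - 2 l^{4}$)
$-5 + a{\left(5 \right)} \left(\frac{45}{-35} - \frac{36}{E{\left(-2,3 \right)}}\right) = -5 + - 2 \cdot 5^{4} \left(\frac{45}{-35} - \frac{36}{-5}\right) = -5 + \left(-2\right) 625 \left(45 \left(- \frac{1}{35}\right) - - \frac{36}{5}\right) = -5 - 1250 \left(- \frac{9}{7} + \frac{36}{5}\right) = -5 - \frac{51750}{7} = - \frac{51785}{7}$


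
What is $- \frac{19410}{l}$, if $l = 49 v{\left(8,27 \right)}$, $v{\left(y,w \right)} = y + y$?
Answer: $- \frac{9705}{392} \approx -24.758$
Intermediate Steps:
$v{\left(y,w \right)} = 2 y$
$l = 784$ ($l = 49 \cdot 2 \cdot 8 = 49 \cdot 16 = 784$)
$- \frac{19410}{l} = - \frac{19410}{784} = \left(-19410\right) \frac{1}{784} = - \frac{9705}{392}$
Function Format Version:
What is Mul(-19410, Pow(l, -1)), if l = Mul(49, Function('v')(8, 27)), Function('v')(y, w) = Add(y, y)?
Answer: Rational(-9705, 392) ≈ -24.758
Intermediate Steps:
Function('v')(y, w) = Mul(2, y)
l = 784 (l = Mul(49, Mul(2, 8)) = Mul(49, 16) = 784)
Mul(-19410, Pow(l, -1)) = Mul(-19410, Pow(784, -1)) = Mul(-19410, Rational(1, 784)) = Rational(-9705, 392)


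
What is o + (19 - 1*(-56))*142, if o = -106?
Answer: 10544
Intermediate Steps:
o + (19 - 1*(-56))*142 = -106 + (19 - 1*(-56))*142 = -106 + (19 + 56)*142 = -106 + 75*142 = -106 + 10650 = 10544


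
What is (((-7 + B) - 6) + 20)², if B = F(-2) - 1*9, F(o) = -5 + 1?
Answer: 36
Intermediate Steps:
F(o) = -4
B = -13 (B = -4 - 1*9 = -4 - 9 = -13)
(((-7 + B) - 6) + 20)² = (((-7 - 13) - 6) + 20)² = ((-20 - 6) + 20)² = (-26 + 20)² = (-6)² = 36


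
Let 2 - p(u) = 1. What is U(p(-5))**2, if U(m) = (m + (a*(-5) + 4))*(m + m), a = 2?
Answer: 100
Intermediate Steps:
p(u) = 1 (p(u) = 2 - 1*1 = 2 - 1 = 1)
U(m) = 2*m*(-6 + m) (U(m) = (m + (2*(-5) + 4))*(m + m) = (m + (-10 + 4))*(2*m) = (m - 6)*(2*m) = (-6 + m)*(2*m) = 2*m*(-6 + m))
U(p(-5))**2 = (2*1*(-6 + 1))**2 = (2*1*(-5))**2 = (-10)**2 = 100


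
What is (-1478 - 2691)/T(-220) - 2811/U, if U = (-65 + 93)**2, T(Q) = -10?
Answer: 1620193/3920 ≈ 413.31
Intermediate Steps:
U = 784 (U = 28**2 = 784)
(-1478 - 2691)/T(-220) - 2811/U = (-1478 - 2691)/(-10) - 2811/784 = -4169*(-1/10) - 2811*1/784 = 4169/10 - 2811/784 = 1620193/3920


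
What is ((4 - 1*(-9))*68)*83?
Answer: 73372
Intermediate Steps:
((4 - 1*(-9))*68)*83 = ((4 + 9)*68)*83 = (13*68)*83 = 884*83 = 73372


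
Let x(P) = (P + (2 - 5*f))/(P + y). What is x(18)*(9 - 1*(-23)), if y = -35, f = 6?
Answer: 320/17 ≈ 18.824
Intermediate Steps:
x(P) = (-28 + P)/(-35 + P) (x(P) = (P + (2 - 5*6))/(P - 35) = (P + (2 - 30))/(-35 + P) = (P - 28)/(-35 + P) = (-28 + P)/(-35 + P))
x(18)*(9 - 1*(-23)) = ((-28 + 18)/(-35 + 18))*(9 - 1*(-23)) = (-10/(-17))*(9 + 23) = -1/17*(-10)*32 = (10/17)*32 = 320/17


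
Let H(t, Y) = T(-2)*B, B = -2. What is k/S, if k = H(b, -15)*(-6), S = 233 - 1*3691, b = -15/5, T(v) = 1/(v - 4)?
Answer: 1/1729 ≈ 0.00057837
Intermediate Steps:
T(v) = 1/(-4 + v)
b = -3 (b = -15*⅕ = -3)
H(t, Y) = ⅓ (H(t, Y) = -2/(-4 - 2) = -2/(-6) = -⅙*(-2) = ⅓)
S = -3458 (S = 233 - 3691 = -3458)
k = -2 (k = (⅓)*(-6) = -2)
k/S = -2/(-3458) = -2*(-1/3458) = 1/1729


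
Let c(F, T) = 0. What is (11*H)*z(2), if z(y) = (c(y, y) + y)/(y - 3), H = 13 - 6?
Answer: -154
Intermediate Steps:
H = 7
z(y) = y/(-3 + y) (z(y) = (0 + y)/(y - 3) = y/(-3 + y))
(11*H)*z(2) = (11*7)*(2/(-3 + 2)) = 77*(2/(-1)) = 77*(2*(-1)) = 77*(-2) = -154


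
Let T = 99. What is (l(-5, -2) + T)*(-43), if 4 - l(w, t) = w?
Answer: -4644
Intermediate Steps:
l(w, t) = 4 - w
(l(-5, -2) + T)*(-43) = ((4 - 1*(-5)) + 99)*(-43) = ((4 + 5) + 99)*(-43) = (9 + 99)*(-43) = 108*(-43) = -4644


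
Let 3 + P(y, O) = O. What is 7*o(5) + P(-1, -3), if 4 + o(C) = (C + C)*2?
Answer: 106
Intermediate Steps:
o(C) = -4 + 4*C (o(C) = -4 + (C + C)*2 = -4 + (2*C)*2 = -4 + 4*C)
P(y, O) = -3 + O
7*o(5) + P(-1, -3) = 7*(-4 + 4*5) + (-3 - 3) = 7*(-4 + 20) - 6 = 7*16 - 6 = 112 - 6 = 106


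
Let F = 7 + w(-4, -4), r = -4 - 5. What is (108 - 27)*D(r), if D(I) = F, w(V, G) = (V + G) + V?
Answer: -405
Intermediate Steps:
r = -9
w(V, G) = G + 2*V (w(V, G) = (G + V) + V = G + 2*V)
F = -5 (F = 7 + (-4 + 2*(-4)) = 7 + (-4 - 8) = 7 - 12 = -5)
D(I) = -5
(108 - 27)*D(r) = (108 - 27)*(-5) = 81*(-5) = -405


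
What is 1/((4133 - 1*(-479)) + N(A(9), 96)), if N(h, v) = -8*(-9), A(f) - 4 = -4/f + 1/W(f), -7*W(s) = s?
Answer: 1/4684 ≈ 0.00021349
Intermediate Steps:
W(s) = -s/7
A(f) = 4 - 11/f (A(f) = 4 + (-4/f + 1/(-f/7)) = 4 + (-4/f + 1*(-7/f)) = 4 + (-4/f - 7/f) = 4 - 11/f)
N(h, v) = 72
1/((4133 - 1*(-479)) + N(A(9), 96)) = 1/((4133 - 1*(-479)) + 72) = 1/((4133 + 479) + 72) = 1/(4612 + 72) = 1/4684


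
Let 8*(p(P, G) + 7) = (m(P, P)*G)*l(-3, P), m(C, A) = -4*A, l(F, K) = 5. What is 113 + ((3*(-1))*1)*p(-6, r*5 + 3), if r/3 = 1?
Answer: -676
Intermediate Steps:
r = 3 (r = 3*1 = 3)
p(P, G) = -7 - 5*G*P/2 (p(P, G) = -7 + (((-4*P)*G)*5)/8 = -7 + (-4*G*P*5)/8 = -7 + (-20*G*P)/8 = -7 - 5*G*P/2)
113 + ((3*(-1))*1)*p(-6, r*5 + 3) = 113 + ((3*(-1))*1)*(-7 - 5/2*(3*5 + 3)*(-6)) = 113 + (-3*1)*(-7 - 5/2*(15 + 3)*(-6)) = 113 - 3*(-7 - 5/2*18*(-6)) = 113 - 3*(-7 + 270) = 113 - 3*263 = 113 - 789 = -676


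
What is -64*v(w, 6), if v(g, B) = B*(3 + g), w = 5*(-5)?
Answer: 8448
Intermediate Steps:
w = -25
-64*v(w, 6) = -384*(3 - 25) = -384*(-22) = -64*(-132) = 8448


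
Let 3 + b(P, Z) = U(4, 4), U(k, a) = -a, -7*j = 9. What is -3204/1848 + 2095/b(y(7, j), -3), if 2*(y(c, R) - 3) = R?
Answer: -46357/154 ≈ -301.02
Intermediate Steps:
j = -9/7 (j = -1/7*9 = -9/7 ≈ -1.2857)
y(c, R) = 3 + R/2
b(P, Z) = -7 (b(P, Z) = -3 - 1*4 = -3 - 4 = -7)
-3204/1848 + 2095/b(y(7, j), -3) = -3204/1848 + 2095/(-7) = -3204*1/1848 + 2095*(-1/7) = -267/154 - 2095/7 = -46357/154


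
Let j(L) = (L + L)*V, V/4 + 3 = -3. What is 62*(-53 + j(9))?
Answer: -30070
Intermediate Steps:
V = -24 (V = -12 + 4*(-3) = -12 - 12 = -24)
j(L) = -48*L (j(L) = (L + L)*(-24) = (2*L)*(-24) = -48*L)
62*(-53 + j(9)) = 62*(-53 - 48*9) = 62*(-53 - 432) = 62*(-485) = -30070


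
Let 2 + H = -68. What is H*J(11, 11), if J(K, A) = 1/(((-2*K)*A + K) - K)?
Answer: 35/121 ≈ 0.28926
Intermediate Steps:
H = -70 (H = -2 - 68 = -70)
J(K, A) = -1/(2*A*K) (J(K, A) = 1/((-2*A*K + K) - K) = 1/((K - 2*A*K) - K) = 1/(-2*A*K) = -1/(2*A*K))
H*J(11, 11) = -(-35)/(11*11) = -70*(-1/242) = 35/121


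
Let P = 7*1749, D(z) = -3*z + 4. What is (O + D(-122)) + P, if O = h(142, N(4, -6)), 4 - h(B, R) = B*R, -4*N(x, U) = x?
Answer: 12759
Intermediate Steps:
N(x, U) = -x/4
D(z) = 4 - 3*z
h(B, R) = 4 - B*R
P = 12243
O = 146 (O = 4 - 1*142*(-¼*4) = 4 - 1*142*(-1) = 4 + 142 = 146)
(O + D(-122)) + P = (146 + (4 - 3*(-122))) + 12243 = (146 + (4 + 366)) + 12243 = (146 + 370) + 12243 = 516 + 12243 = 12759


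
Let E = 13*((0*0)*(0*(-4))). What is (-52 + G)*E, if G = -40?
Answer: 0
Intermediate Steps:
E = 0 (E = 13*(0*0) = 13*0 = 0)
(-52 + G)*E = (-52 - 40)*0 = -92*0 = 0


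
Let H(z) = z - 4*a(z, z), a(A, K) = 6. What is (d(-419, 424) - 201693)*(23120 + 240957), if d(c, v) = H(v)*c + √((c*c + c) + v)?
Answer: -97521787561 + 264077*√175566 ≈ -9.7411e+10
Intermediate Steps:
H(z) = -24 + z (H(z) = z - 4*6 = z - 24 = -24 + z)
d(c, v) = √(c + v + c²) + c*(-24 + v) (d(c, v) = (-24 + v)*c + √((c*c + c) + v) = c*(-24 + v) + √((c² + c) + v) = c*(-24 + v) + √((c + c²) + v) = c*(-24 + v) + √(c + v + c²) = √(c + v + c²) + c*(-24 + v))
(d(-419, 424) - 201693)*(23120 + 240957) = ((√(-419 + 424 + (-419)²) - 419*(-24 + 424)) - 201693)*(23120 + 240957) = ((√(-419 + 424 + 175561) - 419*400) - 201693)*264077 = ((√175566 - 167600) - 201693)*264077 = ((-167600 + √175566) - 201693)*264077 = (-369293 + √175566)*264077 = -97521787561 + 264077*√175566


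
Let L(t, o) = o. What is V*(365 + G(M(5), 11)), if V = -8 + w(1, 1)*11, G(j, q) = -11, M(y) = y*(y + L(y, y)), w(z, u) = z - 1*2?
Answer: -6726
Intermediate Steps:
w(z, u) = -2 + z (w(z, u) = z - 2 = -2 + z)
M(y) = 2*y**2 (M(y) = y*(y + y) = y*(2*y) = 2*y**2)
V = -19 (V = -8 + (-2 + 1)*11 = -8 - 1*11 = -8 - 11 = -19)
V*(365 + G(M(5), 11)) = -19*(365 - 11) = -19*354 = -6726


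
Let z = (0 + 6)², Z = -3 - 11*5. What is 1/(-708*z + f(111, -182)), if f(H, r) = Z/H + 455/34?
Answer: -3774/96143179 ≈ -3.9254e-5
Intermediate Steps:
Z = -58 (Z = -3 - 55 = -58)
f(H, r) = 455/34 - 58/H (f(H, r) = -58/H + 455/34 = 455/34 - 58/H)
z = 36 (z = 6² = 36)
1/(-708*z + f(111, -182)) = 1/(-708*36 + (455/34 - 58/111)) = 1/(-25488 + (455/34 - 58*1/111)) = 1/(-25488 + (455/34 - 58/111)) = 1/(-25488 + 48533/3774) = 1/(-96143179/3774) = -3774/96143179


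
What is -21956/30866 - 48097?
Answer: -67481089/1403 ≈ -48098.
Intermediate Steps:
-21956/30866 - 48097 = -21956*1/30866 - 48097 = -998/1403 - 48097 = -67481089/1403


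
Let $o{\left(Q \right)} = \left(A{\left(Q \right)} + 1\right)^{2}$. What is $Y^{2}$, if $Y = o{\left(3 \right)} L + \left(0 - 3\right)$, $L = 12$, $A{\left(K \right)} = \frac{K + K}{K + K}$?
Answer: $2025$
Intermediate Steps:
$A{\left(K \right)} = 1$ ($A{\left(K \right)} = \frac{2 K}{2 K} = 2 K \frac{1}{2 K} = 1$)
$o{\left(Q \right)} = 4$ ($o{\left(Q \right)} = \left(1 + 1\right)^{2} = 2^{2} = 4$)
$Y = 45$ ($Y = 4 \cdot 12 + \left(0 - 3\right) = 48 + \left(0 - 3\right) = 48 - 3 = 45$)
$Y^{2} = 45^{2} = 2025$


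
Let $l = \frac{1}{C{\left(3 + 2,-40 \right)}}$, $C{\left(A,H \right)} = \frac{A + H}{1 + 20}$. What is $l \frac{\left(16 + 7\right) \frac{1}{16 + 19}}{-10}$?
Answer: $\frac{69}{1750} \approx 0.039429$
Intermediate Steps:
$C{\left(A,H \right)} = \frac{A}{21} + \frac{H}{21}$ ($C{\left(A,H \right)} = \frac{A + H}{21} = \left(A + H\right) \frac{1}{21} = \frac{A}{21} + \frac{H}{21}$)
$l = - \frac{3}{5}$ ($l = \frac{1}{\frac{3 + 2}{21} + \frac{1}{21} \left(-40\right)} = \frac{1}{\frac{1}{21} \cdot 5 - \frac{40}{21}} = \frac{1}{\frac{5}{21} - \frac{40}{21}} = \frac{1}{- \frac{5}{3}} = - \frac{3}{5} \approx -0.6$)
$l \frac{\left(16 + 7\right) \frac{1}{16 + 19}}{-10} = - \frac{3 \frac{\left(16 + 7\right) \frac{1}{16 + 19}}{-10}}{5} = - \frac{3 \cdot \frac{23}{35} \left(- \frac{1}{10}\right)}{5} = \left(- \frac{3}{5}\right) \left(- \frac{23}{350}\right) = \frac{69}{1750}$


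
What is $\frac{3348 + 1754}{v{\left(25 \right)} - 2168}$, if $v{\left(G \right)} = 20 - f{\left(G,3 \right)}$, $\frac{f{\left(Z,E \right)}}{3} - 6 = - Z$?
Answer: $- \frac{5102}{2091} \approx -2.44$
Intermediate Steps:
$f{\left(Z,E \right)} = 18 - 3 Z$ ($f{\left(Z,E \right)} = 18 + 3 \left(- Z\right) = 18 - 3 Z$)
$v{\left(G \right)} = 2 + 3 G$ ($v{\left(G \right)} = 20 - \left(18 - 3 G\right) = 20 + \left(-18 + 3 G\right) = 2 + 3 G$)
$\frac{3348 + 1754}{v{\left(25 \right)} - 2168} = \frac{3348 + 1754}{\left(2 + 3 \cdot 25\right) - 2168} = \frac{5102}{\left(2 + 75\right) - 2168} = \frac{5102}{77 - 2168} = \frac{5102}{-2091} = 5102 \left(- \frac{1}{2091}\right) = - \frac{5102}{2091}$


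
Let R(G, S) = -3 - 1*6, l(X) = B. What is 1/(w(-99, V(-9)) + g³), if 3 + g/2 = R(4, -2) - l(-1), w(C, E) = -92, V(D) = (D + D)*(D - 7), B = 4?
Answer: -1/32860 ≈ -3.0432e-5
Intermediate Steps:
l(X) = 4
R(G, S) = -9 (R(G, S) = -3 - 6 = -9)
V(D) = 2*D*(-7 + D) (V(D) = (2*D)*(-7 + D) = 2*D*(-7 + D))
g = -32 (g = -6 + 2*(-9 - 1*4) = -6 + 2*(-9 - 4) = -6 + 2*(-13) = -6 - 26 = -32)
1/(w(-99, V(-9)) + g³) = 1/(-92 + (-32)³) = 1/(-92 - 32768) = 1/(-32860) = -1/32860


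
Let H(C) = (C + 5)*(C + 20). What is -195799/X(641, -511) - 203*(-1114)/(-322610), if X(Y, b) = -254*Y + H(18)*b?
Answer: -37325275693/98303783540 ≈ -0.37969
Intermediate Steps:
H(C) = (5 + C)*(20 + C)
X(Y, b) = -254*Y + 874*b (X(Y, b) = -254*Y + (100 + 18² + 25*18)*b = -254*Y + (100 + 324 + 450)*b = -254*Y + 874*b)
-195799/X(641, -511) - 203*(-1114)/(-322610) = -195799/(-254*641 + 874*(-511)) - 203*(-1114)/(-322610) = -195799/(-162814 - 446614) + 226142*(-1/322610) = -195799/(-609428) - 113071/161305 = -195799*(-1/609428) - 113071/161305 = 195799/609428 - 113071/161305 = -37325275693/98303783540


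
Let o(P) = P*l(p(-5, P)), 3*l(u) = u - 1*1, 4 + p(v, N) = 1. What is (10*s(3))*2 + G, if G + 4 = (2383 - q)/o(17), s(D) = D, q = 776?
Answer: -1013/68 ≈ -14.897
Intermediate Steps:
p(v, N) = -3 (p(v, N) = -4 + 1 = -3)
l(u) = -⅓ + u/3 (l(u) = (u - 1*1)/3 = (u - 1)/3 = (-1 + u)/3 = -⅓ + u/3)
o(P) = -4*P/3 (o(P) = P*(-⅓ + (⅓)*(-3)) = P*(-⅓ - 1) = P*(-4/3) = -4*P/3)
G = -5093/68 (G = -4 + (2383 - 1*776)/((-4/3*17)) = -4 + (2383 - 776)/(-68/3) = -4 + 1607*(-3/68) = -4 - 4821/68 = -5093/68 ≈ -74.897)
(10*s(3))*2 + G = (10*3)*2 - 5093/68 = 30*2 - 5093/68 = 60 - 5093/68 = -1013/68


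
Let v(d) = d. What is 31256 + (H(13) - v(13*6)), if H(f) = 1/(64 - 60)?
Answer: 124713/4 ≈ 31178.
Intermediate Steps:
H(f) = ¼ (H(f) = 1/4 = ¼)
31256 + (H(13) - v(13*6)) = 31256 + (¼ - 13*6) = 31256 + (¼ - 1*78) = 31256 + (¼ - 78) = 31256 - 311/4 = 124713/4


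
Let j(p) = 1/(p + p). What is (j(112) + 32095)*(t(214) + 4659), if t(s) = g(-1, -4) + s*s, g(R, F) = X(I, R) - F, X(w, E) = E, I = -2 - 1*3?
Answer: 181378370349/112 ≈ 1.6194e+9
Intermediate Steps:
I = -5 (I = -2 - 3 = -5)
g(R, F) = R - F
j(p) = 1/(2*p)
t(s) = 3 + s² (t(s) = (-1 - 1*(-4)) + s*s = (-1 + 4) + s² = 3 + s²)
(j(112) + 32095)*(t(214) + 4659) = ((½)/112 + 32095)*((3 + 214²) + 4659) = ((½)*(1/112) + 32095)*((3 + 45796) + 4659) = (1/224 + 32095)*(45799 + 4659) = (7189281/224)*50458 = 181378370349/112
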